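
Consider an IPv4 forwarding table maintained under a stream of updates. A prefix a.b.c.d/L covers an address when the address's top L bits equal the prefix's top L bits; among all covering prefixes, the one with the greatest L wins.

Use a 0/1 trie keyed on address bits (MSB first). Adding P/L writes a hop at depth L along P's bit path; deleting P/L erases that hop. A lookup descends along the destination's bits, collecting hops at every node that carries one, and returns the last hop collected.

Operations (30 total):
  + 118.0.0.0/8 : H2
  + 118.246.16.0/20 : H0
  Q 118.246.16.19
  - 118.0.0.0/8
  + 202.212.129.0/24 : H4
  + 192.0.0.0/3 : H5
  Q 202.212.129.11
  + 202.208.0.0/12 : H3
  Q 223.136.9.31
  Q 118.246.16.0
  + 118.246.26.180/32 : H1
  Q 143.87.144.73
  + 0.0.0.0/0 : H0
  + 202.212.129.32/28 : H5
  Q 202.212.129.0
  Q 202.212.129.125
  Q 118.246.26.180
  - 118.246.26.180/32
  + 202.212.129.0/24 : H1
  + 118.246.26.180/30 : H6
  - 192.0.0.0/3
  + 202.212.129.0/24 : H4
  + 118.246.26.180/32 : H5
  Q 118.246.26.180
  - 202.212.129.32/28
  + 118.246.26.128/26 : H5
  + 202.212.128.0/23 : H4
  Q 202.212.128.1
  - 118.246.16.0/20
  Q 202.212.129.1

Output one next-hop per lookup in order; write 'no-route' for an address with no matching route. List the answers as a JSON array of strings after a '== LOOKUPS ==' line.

Apply in order:
  add 118.0.0.0/8 -> H2 at depth 8
  add 118.246.16.0/20 -> H0 at depth 20
  ? 118.246.16.19  path d0:-→d1:-→d2:-→d3:-→d4:-→d5:-→d6:-→d7:-→d8:H2→d9:-→d10:-→d11:-→d12:-→d13:-→d14:-→d15:-→d16:-→d17:-→d18:-→d19:-→d20:H0  best=H0
  - 118.0.0.0/8 clear@8
  add 202.212.129.0/24 -> H4 at depth 24
  add 192.0.0.0/3 -> H5 at depth 3
  ? 202.212.129.11  path d0:-→d1:-→d2:-→d3:H5→d4:-→d5:-→d6:-→d7:-→d8:-→d9:-→d10:-→d11:-→d12:-→d13:-→d14:-→d15:-→d16:-→d17:-→d18:-→d19:-→d20:-→d21:-→d22:-→d23:-→d24:H4  best=H4
  add 202.208.0.0/12 -> H3 at depth 12
  ? 223.136.9.31  path d0:-→d1:-→d2:-→d3:H5  best=H5
  ? 118.246.16.0  path d0:-→d1:-→d2:-→d3:-→d4:-→d5:-→d6:-→d7:-→d8:-→d9:-→d10:-→d11:-→d12:-→d13:-→d14:-→d15:-→d16:-→d17:-→d18:-→d19:-→d20:H0  best=H0
  add 118.246.26.180/32 -> H1 at depth 32
  ? 143.87.144.73  path d0:-→d1:-  best=no-route
  add 0.0.0.0/0 -> H0 at depth 0
  add 202.212.129.32/28 -> H5 at depth 28
  ? 202.212.129.0  path d0:H0→d1:-→d2:-→d3:H5→d4:-→d5:-→d6:-→d7:-→d8:-→d9:-→d10:-→d11:-→d12:H3→d13:-→d14:-→d15:-→d16:-→d17:-→d18:-→d19:-→d20:-→d21:-→d22:-→d23:-→d24:H4→d25:-→d26:-  best=H4
  ? 202.212.129.125  path d0:H0→d1:-→d2:-→d3:H5→d4:-→d5:-→d6:-→d7:-→d8:-→d9:-→d10:-→d11:-→d12:H3→d13:-→d14:-→d15:-→d16:-→d17:-→d18:-→d19:-→d20:-→d21:-→d22:-→d23:-→d24:H4→d25:-  best=H4
  ? 118.246.26.180  path d0:H0→d1:-→d2:-→d3:-→d4:-→d5:-→d6:-→d7:-→d8:-→d9:-→d10:-→d11:-→d12:-→d13:-→d14:-→d15:-→d16:-→d17:-→d18:-→d19:-→d20:H0→d21:-→d22:-→d23:-→d24:-→d25:-→d26:-→d27:-→d28:-→d29:-→d30:-→d31:-→d32:H1  best=H1
  - 118.246.26.180/32 clear@32
  add 202.212.129.0/24 -> H1 at depth 24
  add 118.246.26.180/30 -> H6 at depth 30
  - 192.0.0.0/3 clear@3
  add 202.212.129.0/24 -> H4 at depth 24
  add 118.246.26.180/32 -> H5 at depth 32
  ? 118.246.26.180  path d0:H0→d1:-→d2:-→d3:-→d4:-→d5:-→d6:-→d7:-→d8:-→d9:-→d10:-→d11:-→d12:-→d13:-→d14:-→d15:-→d16:-→d17:-→d18:-→d19:-→d20:H0→d21:-→d22:-→d23:-→d24:-→d25:-→d26:-→d27:-→d28:-→d29:-→d30:H6→d31:-→d32:H5  best=H5
  - 202.212.129.32/28 clear@28
  add 118.246.26.128/26 -> H5 at depth 26
  add 202.212.128.0/23 -> H4 at depth 23
  ? 202.212.128.1  path d0:H0→d1:-→d2:-→d3:-→d4:-→d5:-→d6:-→d7:-→d8:-→d9:-→d10:-→d11:-→d12:H3→d13:-→d14:-→d15:-→d16:-→d17:-→d18:-→d19:-→d20:-→d21:-→d22:-→d23:H4  best=H4
  - 118.246.16.0/20 clear@20
  ? 202.212.129.1  path d0:H0→d1:-→d2:-→d3:-→d4:-→d5:-→d6:-→d7:-→d8:-→d9:-→d10:-→d11:-→d12:H3→d13:-→d14:-→d15:-→d16:-→d17:-→d18:-→d19:-→d20:-→d21:-→d22:-→d23:H4→d24:H4→d25:-→d26:-  best=H4

== LOOKUPS ==
["H0","H4","H5","H0","no-route","H4","H4","H1","H5","H4","H4"]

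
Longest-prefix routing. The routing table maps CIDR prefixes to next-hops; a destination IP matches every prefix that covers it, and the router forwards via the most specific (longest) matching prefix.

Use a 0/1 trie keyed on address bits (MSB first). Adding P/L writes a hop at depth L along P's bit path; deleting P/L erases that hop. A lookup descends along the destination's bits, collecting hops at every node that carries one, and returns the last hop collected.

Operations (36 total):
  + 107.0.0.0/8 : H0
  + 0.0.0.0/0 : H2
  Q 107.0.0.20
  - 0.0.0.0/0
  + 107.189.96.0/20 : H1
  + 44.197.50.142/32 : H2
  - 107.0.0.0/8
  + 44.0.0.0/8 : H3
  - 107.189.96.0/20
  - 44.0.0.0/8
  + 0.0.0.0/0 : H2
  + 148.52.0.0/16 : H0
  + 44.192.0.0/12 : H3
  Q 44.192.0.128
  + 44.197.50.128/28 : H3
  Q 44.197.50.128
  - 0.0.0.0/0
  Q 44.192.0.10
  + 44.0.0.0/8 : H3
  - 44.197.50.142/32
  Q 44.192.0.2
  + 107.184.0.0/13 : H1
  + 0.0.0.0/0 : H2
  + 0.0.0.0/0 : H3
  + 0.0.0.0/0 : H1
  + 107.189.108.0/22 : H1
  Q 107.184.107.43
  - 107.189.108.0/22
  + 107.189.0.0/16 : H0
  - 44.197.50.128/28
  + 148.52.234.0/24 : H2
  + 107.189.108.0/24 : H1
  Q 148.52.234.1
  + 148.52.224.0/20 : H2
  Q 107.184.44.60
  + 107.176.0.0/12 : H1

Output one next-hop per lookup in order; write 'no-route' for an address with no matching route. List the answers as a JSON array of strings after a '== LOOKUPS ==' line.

Trace:
  add 107.0.0.0/8 -> H0 at depth 8
  add 0.0.0.0/0 -> H2 at depth 0
  ? 107.0.0.20  path d0:H2→d1:-→d2:-→d3:-→d4:-→d5:-→d6:-→d7:-→d8:H0  best=H0
  del 0.0.0.0/0 (clear depth 0)
  add 107.189.96.0/20 -> H1 at depth 20
  add 44.197.50.142/32 -> H2 at depth 32
  del 107.0.0.0/8 (clear depth 8)
  add 44.0.0.0/8 -> H3 at depth 8
  del 107.189.96.0/20 (clear depth 20)
  del 44.0.0.0/8 (clear depth 8)
  add 0.0.0.0/0 -> H2 at depth 0
  add 148.52.0.0/16 -> H0 at depth 16
  add 44.192.0.0/12 -> H3 at depth 12
  ? 44.192.0.128  path d0:H2→d1:-→d2:-→d3:-→d4:-→d5:-→d6:-→d7:-→d8:-→d9:-→d10:-→d11:-→d12:H3→d13:-  best=H3
  add 44.197.50.128/28 -> H3 at depth 28
  ? 44.197.50.128  path d0:H2→d1:-→d2:-→d3:-→d4:-→d5:-→d6:-→d7:-→d8:-→d9:-→d10:-→d11:-→d12:H3→d13:-→d14:-→d15:-→d16:-→d17:-→d18:-→d19:-→d20:-→d21:-→d22:-→d23:-→d24:-→d25:-→d26:-→d27:-→d28:H3  best=H3
  del 0.0.0.0/0 (clear depth 0)
  ? 44.192.0.10  path d0:-→d1:-→d2:-→d3:-→d4:-→d5:-→d6:-→d7:-→d8:-→d9:-→d10:-→d11:-→d12:H3→d13:-  best=H3
  add 44.0.0.0/8 -> H3 at depth 8
  del 44.197.50.142/32 (clear depth 32)
  ? 44.192.0.2  path d0:-→d1:-→d2:-→d3:-→d4:-→d5:-→d6:-→d7:-→d8:H3→d9:-→d10:-→d11:-→d12:H3→d13:-  best=H3
  add 107.184.0.0/13 -> H1 at depth 13
  add 0.0.0.0/0 -> H2 at depth 0
  add 0.0.0.0/0 -> H3 at depth 0
  add 0.0.0.0/0 -> H1 at depth 0
  add 107.189.108.0/22 -> H1 at depth 22
  ? 107.184.107.43  path d0:H1→d1:-→d2:-→d3:-→d4:-→d5:-→d6:-→d7:-→d8:-→d9:-→d10:-→d11:-→d12:-→d13:H1  best=H1
  del 107.189.108.0/22 (clear depth 22)
  add 107.189.0.0/16 -> H0 at depth 16
  del 44.197.50.128/28 (clear depth 28)
  add 148.52.234.0/24 -> H2 at depth 24
  add 107.189.108.0/24 -> H1 at depth 24
  ? 148.52.234.1  path d0:H1→d1:-→d2:-→d3:-→d4:-→d5:-→d6:-→d7:-→d8:-→d9:-→d10:-→d11:-→d12:-→d13:-→d14:-→d15:-→d16:H0→d17:-→d18:-→d19:-→d20:-→d21:-→d22:-→d23:-→d24:H2  best=H2
  add 148.52.224.0/20 -> H2 at depth 20
  ? 107.184.44.60  path d0:H1→d1:-→d2:-→d3:-→d4:-→d5:-→d6:-→d7:-→d8:-→d9:-→d10:-→d11:-→d12:-→d13:H1  best=H1
  add 107.176.0.0/12 -> H1 at depth 12

== LOOKUPS ==
["H0","H3","H3","H3","H3","H1","H2","H1"]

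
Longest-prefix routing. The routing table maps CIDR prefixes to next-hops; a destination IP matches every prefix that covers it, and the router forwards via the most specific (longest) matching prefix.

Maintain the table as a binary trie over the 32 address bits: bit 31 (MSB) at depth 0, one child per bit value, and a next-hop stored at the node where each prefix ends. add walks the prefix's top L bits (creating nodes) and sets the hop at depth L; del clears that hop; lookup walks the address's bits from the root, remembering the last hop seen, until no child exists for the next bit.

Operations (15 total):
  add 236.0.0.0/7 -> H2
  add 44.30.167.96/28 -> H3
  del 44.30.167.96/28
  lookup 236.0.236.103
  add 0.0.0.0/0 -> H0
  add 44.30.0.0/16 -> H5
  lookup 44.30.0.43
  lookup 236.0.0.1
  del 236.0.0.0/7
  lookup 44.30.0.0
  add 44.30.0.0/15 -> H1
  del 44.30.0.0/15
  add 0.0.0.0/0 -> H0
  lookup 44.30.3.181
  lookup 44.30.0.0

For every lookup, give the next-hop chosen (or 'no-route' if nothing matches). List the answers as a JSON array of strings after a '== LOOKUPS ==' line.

Apply in order:
  add 236.0.0.0/7 -> H2 at depth 7
  add 44.30.167.96/28 -> H3 at depth 28
  - 44.30.167.96/28 clear@28
  ? 236.0.236.103  path d0:-→d1:-→d2:-→d3:-→d4:-→d5:-→d6:-→d7:H2  best=H2
  add 0.0.0.0/0 -> H0 at depth 0
  add 44.30.0.0/16 -> H5 at depth 16
  ? 44.30.0.43  path d0:H0→d1:-→d2:-→d3:-→d4:-→d5:-→d6:-→d7:-→d8:-→d9:-→d10:-→d11:-→d12:-→d13:-→d14:-→d15:-→d16:H5  best=H5
  ? 236.0.0.1  path d0:H0→d1:-→d2:-→d3:-→d4:-→d5:-→d6:-→d7:H2  best=H2
  - 236.0.0.0/7 clear@7
  ? 44.30.0.0  path d0:H0→d1:-→d2:-→d3:-→d4:-→d5:-→d6:-→d7:-→d8:-→d9:-→d10:-→d11:-→d12:-→d13:-→d14:-→d15:-→d16:H5  best=H5
  add 44.30.0.0/15 -> H1 at depth 15
  - 44.30.0.0/15 clear@15
  add 0.0.0.0/0 -> H0 at depth 0
  ? 44.30.3.181  path d0:H0→d1:-→d2:-→d3:-→d4:-→d5:-→d6:-→d7:-→d8:-→d9:-→d10:-→d11:-→d12:-→d13:-→d14:-→d15:-→d16:H5  best=H5
  ? 44.30.0.0  path d0:H0→d1:-→d2:-→d3:-→d4:-→d5:-→d6:-→d7:-→d8:-→d9:-→d10:-→d11:-→d12:-→d13:-→d14:-→d15:-→d16:H5  best=H5

== LOOKUPS ==
["H2","H5","H2","H5","H5","H5"]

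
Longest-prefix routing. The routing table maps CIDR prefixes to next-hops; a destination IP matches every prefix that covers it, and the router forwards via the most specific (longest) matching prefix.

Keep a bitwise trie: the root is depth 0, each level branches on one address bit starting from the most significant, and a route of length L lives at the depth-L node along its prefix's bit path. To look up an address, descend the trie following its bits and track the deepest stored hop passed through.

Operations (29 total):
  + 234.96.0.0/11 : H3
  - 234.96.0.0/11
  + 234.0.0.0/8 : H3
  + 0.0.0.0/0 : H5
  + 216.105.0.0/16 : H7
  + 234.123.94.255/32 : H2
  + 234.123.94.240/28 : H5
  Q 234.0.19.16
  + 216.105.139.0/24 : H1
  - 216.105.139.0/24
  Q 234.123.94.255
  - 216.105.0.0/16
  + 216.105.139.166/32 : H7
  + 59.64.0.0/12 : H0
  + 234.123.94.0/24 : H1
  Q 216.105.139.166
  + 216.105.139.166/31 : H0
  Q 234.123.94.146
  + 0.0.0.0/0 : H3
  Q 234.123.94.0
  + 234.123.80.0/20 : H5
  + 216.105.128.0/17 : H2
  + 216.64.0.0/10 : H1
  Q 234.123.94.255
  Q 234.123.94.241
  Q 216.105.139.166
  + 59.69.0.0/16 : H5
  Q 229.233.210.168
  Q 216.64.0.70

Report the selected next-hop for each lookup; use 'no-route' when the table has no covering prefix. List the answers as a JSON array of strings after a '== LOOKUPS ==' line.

Process each operation:
  add 234.96.0.0/11 -> H3 at depth 11
  - 234.96.0.0/11 clear@11
  add 234.0.0.0/8 -> H3 at depth 8
  add 0.0.0.0/0 -> H5 at depth 0
  add 216.105.0.0/16 -> H7 at depth 16
  add 234.123.94.255/32 -> H2 at depth 32
  add 234.123.94.240/28 -> H5 at depth 28
  Q 234.0.19.16: descend 111010100 ; hops seen [H5,H3] ; pick H3
  add 216.105.139.0/24 -> H1 at depth 24
  - 216.105.139.0/24 clear@24
  Q 234.123.94.255: descend 11101010011110110101111011111111 ; hops seen [H5,H3,H5,H2] ; pick H2
  - 216.105.0.0/16 clear@16
  add 216.105.139.166/32 -> H7 at depth 32
  add 59.64.0.0/12 -> H0 at depth 12
  add 234.123.94.0/24 -> H1 at depth 24
  Q 216.105.139.166: descend 11011000011010011000101110100110 ; hops seen [H5,H7] ; pick H7
  add 216.105.139.166/31 -> H0 at depth 31
  Q 234.123.94.146: descend 1110101001111011010111101 ; hops seen [H5,H3,H1] ; pick H1
  add 0.0.0.0/0 -> H3 at depth 0
  Q 234.123.94.0: descend 111010100111101101011110 ; hops seen [H3,H3,H1] ; pick H1
  add 234.123.80.0/20 -> H5 at depth 20
  add 216.105.128.0/17 -> H2 at depth 17
  add 216.64.0.0/10 -> H1 at depth 10
  Q 234.123.94.255: descend 11101010011110110101111011111111 ; hops seen [H3,H3,H5,H1,H5,H2] ; pick H2
  Q 234.123.94.241: descend 1110101001111011010111101111 ; hops seen [H3,H3,H5,H1,H5] ; pick H5
  Q 216.105.139.166: descend 11011000011010011000101110100110 ; hops seen [H3,H1,H2,H0,H7] ; pick H7
  add 59.69.0.0/16 -> H5 at depth 16
  Q 229.233.210.168: descend 1110 ; hops seen [H3] ; pick H3
  Q 216.64.0.70: descend 1101100001 ; hops seen [H3,H1] ; pick H1

== LOOKUPS ==
["H3","H2","H7","H1","H1","H2","H5","H7","H3","H1"]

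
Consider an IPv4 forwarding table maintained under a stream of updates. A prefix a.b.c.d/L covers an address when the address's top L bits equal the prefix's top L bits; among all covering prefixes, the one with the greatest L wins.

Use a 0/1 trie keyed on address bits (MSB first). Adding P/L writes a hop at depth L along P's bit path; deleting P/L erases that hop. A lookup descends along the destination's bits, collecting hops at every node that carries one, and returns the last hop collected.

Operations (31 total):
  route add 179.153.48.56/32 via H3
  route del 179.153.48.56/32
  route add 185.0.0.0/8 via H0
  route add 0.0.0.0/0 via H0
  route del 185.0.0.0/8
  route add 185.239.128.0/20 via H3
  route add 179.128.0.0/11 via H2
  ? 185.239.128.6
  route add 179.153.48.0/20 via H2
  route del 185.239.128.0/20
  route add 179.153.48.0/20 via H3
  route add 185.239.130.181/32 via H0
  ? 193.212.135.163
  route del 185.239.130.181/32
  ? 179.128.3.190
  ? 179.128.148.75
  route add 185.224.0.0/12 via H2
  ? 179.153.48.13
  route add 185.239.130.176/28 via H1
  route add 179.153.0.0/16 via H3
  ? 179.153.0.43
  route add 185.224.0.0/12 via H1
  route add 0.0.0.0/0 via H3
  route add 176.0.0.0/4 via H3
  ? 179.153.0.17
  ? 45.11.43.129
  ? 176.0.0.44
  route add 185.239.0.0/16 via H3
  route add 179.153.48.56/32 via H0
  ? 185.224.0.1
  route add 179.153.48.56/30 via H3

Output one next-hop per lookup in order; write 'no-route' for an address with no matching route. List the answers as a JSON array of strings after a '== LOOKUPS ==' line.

Process each operation:
  add 179.153.48.56/32 -> H3 at depth 32
  del 179.153.48.56/32 (clear depth 32)
  add 185.0.0.0/8 -> H0 at depth 8
  add 0.0.0.0/0 -> H0 at depth 0
  del 185.0.0.0/8 (clear depth 8)
  add 185.239.128.0/20 -> H3 at depth 20
  add 179.128.0.0/11 -> H2 at depth 11
  Q 185.239.128.6: descend 10111001111011111000 ; hops seen [H0,H3] ; pick H3
  add 179.153.48.0/20 -> H2 at depth 20
  del 185.239.128.0/20 (clear depth 20)
  add 179.153.48.0/20 -> H3 at depth 20
  add 185.239.130.181/32 -> H0 at depth 32
  Q 193.212.135.163: descend 1 ; hops seen [H0] ; pick H0
  del 185.239.130.181/32 (clear depth 32)
  Q 179.128.3.190: descend 10110011100 ; hops seen [H0,H2] ; pick H2
  Q 179.128.148.75: descend 10110011100 ; hops seen [H0,H2] ; pick H2
  add 185.224.0.0/12 -> H2 at depth 12
  Q 179.153.48.13: descend 10110011100110010011000000 ; hops seen [H0,H2,H3] ; pick H3
  add 185.239.130.176/28 -> H1 at depth 28
  add 179.153.0.0/16 -> H3 at depth 16
  Q 179.153.0.43: descend 101100111001100100 ; hops seen [H0,H2,H3] ; pick H3
  add 185.224.0.0/12 -> H1 at depth 12
  add 0.0.0.0/0 -> H3 at depth 0
  add 176.0.0.0/4 -> H3 at depth 4
  Q 179.153.0.17: descend 101100111001100100 ; hops seen [H3,H3,H2,H3] ; pick H3
  Q 45.11.43.129: descend ε ; hops seen [H3] ; pick H3
  Q 176.0.0.44: descend 101100 ; hops seen [H3,H3] ; pick H3
  add 185.239.0.0/16 -> H3 at depth 16
  add 179.153.48.56/32 -> H0 at depth 32
  Q 185.224.0.1: descend 101110011110 ; hops seen [H3,H3,H1] ; pick H1
  add 179.153.48.56/30 -> H3 at depth 30

== LOOKUPS ==
["H3","H0","H2","H2","H3","H3","H3","H3","H3","H1"]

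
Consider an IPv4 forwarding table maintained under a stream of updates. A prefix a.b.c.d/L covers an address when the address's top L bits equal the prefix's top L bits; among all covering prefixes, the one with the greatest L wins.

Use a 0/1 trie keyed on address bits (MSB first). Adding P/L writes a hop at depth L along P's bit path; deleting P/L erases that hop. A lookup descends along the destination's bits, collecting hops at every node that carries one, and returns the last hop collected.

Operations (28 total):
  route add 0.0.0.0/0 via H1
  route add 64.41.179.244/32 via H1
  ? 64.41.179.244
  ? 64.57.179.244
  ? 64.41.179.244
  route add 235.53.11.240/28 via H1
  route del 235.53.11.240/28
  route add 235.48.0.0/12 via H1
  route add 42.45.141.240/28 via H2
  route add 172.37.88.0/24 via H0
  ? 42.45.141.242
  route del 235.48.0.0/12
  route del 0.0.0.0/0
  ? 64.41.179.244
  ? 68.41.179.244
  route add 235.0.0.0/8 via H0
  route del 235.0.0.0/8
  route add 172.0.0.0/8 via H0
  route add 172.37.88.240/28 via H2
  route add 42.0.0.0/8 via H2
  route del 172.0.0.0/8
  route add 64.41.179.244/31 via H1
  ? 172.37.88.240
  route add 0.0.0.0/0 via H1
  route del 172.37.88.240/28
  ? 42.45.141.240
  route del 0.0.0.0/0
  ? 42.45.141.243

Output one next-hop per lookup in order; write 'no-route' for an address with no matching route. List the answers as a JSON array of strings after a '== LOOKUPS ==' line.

Trace:
  add 0.0.0.0/0 -> H1 at depth 0
  add 64.41.179.244/32 -> H1 at depth 32
  lookup 64.41.179.244: bits 01000000001010011011001111110100 walk d0:H1→d1:-→d2:-→d3:-→d4:-→d5:-→d6:-→d7:-→d8:-→d9:-→d10:-→d11:-→d12:-→d13:-→d14:-→d15:-→d16:-→d17:-→d18:-→d19:-→d20:-→d21:-→d22:-→d23:-→d24:-→d25:-→d26:-→d27:-→d28:-→d29:-→d30:-→d31:-→d32:H1 -> H1
  lookup 64.57.179.244: bits 01000000001 walk d0:H1→d1:-→d2:-→d3:-→d4:-→d5:-→d6:-→d7:-→d8:-→d9:-→d10:-→d11:- -> H1
  lookup 64.41.179.244: bits 01000000001010011011001111110100 walk d0:H1→d1:-→d2:-→d3:-→d4:-→d5:-→d6:-→d7:-→d8:-→d9:-→d10:-→d11:-→d12:-→d13:-→d14:-→d15:-→d16:-→d17:-→d18:-→d19:-→d20:-→d21:-→d22:-→d23:-→d24:-→d25:-→d26:-→d27:-→d28:-→d29:-→d30:-→d31:-→d32:H1 -> H1
  add 235.53.11.240/28 -> H1 at depth 28
  del 235.53.11.240/28 (clear depth 28)
  add 235.48.0.0/12 -> H1 at depth 12
  add 42.45.141.240/28 -> H2 at depth 28
  add 172.37.88.0/24 -> H0 at depth 24
  lookup 42.45.141.242: bits 0010101000101101100011011111 walk d0:H1→d1:-→d2:-→d3:-→d4:-→d5:-→d6:-→d7:-→d8:-→d9:-→d10:-→d11:-→d12:-→d13:-→d14:-→d15:-→d16:-→d17:-→d18:-→d19:-→d20:-→d21:-→d22:-→d23:-→d24:-→d25:-→d26:-→d27:-→d28:H2 -> H2
  del 235.48.0.0/12 (clear depth 12)
  del 0.0.0.0/0 (clear depth 0)
  lookup 64.41.179.244: bits 01000000001010011011001111110100 walk d0:-→d1:-→d2:-→d3:-→d4:-→d5:-→d6:-→d7:-→d8:-→d9:-→d10:-→d11:-→d12:-→d13:-→d14:-→d15:-→d16:-→d17:-→d18:-→d19:-→d20:-→d21:-→d22:-→d23:-→d24:-→d25:-→d26:-→d27:-→d28:-→d29:-→d30:-→d31:-→d32:H1 -> H1
  lookup 68.41.179.244: bits 01000 walk d0:-→d1:-→d2:-→d3:-→d4:-→d5:- -> no-route
  add 235.0.0.0/8 -> H0 at depth 8
  del 235.0.0.0/8 (clear depth 8)
  add 172.0.0.0/8 -> H0 at depth 8
  add 172.37.88.240/28 -> H2 at depth 28
  add 42.0.0.0/8 -> H2 at depth 8
  del 172.0.0.0/8 (clear depth 8)
  add 64.41.179.244/31 -> H1 at depth 31
  lookup 172.37.88.240: bits 1010110000100101010110001111 walk d0:-→d1:-→d2:-→d3:-→d4:-→d5:-→d6:-→d7:-→d8:-→d9:-→d10:-→d11:-→d12:-→d13:-→d14:-→d15:-→d16:-→d17:-→d18:-→d19:-→d20:-→d21:-→d22:-→d23:-→d24:H0→d25:-→d26:-→d27:-→d28:H2 -> H2
  add 0.0.0.0/0 -> H1 at depth 0
  del 172.37.88.240/28 (clear depth 28)
  lookup 42.45.141.240: bits 0010101000101101100011011111 walk d0:H1→d1:-→d2:-→d3:-→d4:-→d5:-→d6:-→d7:-→d8:H2→d9:-→d10:-→d11:-→d12:-→d13:-→d14:-→d15:-→d16:-→d17:-→d18:-→d19:-→d20:-→d21:-→d22:-→d23:-→d24:-→d25:-→d26:-→d27:-→d28:H2 -> H2
  del 0.0.0.0/0 (clear depth 0)
  lookup 42.45.141.243: bits 0010101000101101100011011111 walk d0:-→d1:-→d2:-→d3:-→d4:-→d5:-→d6:-→d7:-→d8:H2→d9:-→d10:-→d11:-→d12:-→d13:-→d14:-→d15:-→d16:-→d17:-→d18:-→d19:-→d20:-→d21:-→d22:-→d23:-→d24:-→d25:-→d26:-→d27:-→d28:H2 -> H2

== LOOKUPS ==
["H1","H1","H1","H2","H1","no-route","H2","H2","H2"]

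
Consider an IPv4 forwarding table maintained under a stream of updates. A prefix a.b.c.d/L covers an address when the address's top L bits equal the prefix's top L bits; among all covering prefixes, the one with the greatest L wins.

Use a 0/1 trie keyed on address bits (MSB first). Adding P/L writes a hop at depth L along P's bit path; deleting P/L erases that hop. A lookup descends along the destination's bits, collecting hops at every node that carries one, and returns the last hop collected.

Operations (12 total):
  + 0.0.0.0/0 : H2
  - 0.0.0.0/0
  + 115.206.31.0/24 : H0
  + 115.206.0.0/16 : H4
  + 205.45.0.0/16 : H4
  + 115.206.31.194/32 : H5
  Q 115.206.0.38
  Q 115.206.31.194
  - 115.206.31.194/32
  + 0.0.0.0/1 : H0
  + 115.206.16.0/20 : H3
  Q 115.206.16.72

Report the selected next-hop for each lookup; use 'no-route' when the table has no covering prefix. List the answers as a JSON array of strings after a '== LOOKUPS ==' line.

Trace:
  + 0.0.0.0/0 (H2) depth=0
  - 0.0.0.0/0 clear@0
  + 115.206.31.0/24 (H0) depth=24
  + 115.206.0.0/16 (H4) depth=16
  + 205.45.0.0/16 (H4) depth=16
  + 115.206.31.194/32 (H5) depth=32
  Q 115.206.0.38: descend 0111001111001110000 ; hops seen [H4] ; pick H4
  Q 115.206.31.194: descend 01110011110011100001111111000010 ; hops seen [H4,H0,H5] ; pick H5
  - 115.206.31.194/32 clear@32
  + 0.0.0.0/1 (H0) depth=1
  + 115.206.16.0/20 (H3) depth=20
  Q 115.206.16.72: descend 01110011110011100001 ; hops seen [H0,H4,H3] ; pick H3

== LOOKUPS ==
["H4","H5","H3"]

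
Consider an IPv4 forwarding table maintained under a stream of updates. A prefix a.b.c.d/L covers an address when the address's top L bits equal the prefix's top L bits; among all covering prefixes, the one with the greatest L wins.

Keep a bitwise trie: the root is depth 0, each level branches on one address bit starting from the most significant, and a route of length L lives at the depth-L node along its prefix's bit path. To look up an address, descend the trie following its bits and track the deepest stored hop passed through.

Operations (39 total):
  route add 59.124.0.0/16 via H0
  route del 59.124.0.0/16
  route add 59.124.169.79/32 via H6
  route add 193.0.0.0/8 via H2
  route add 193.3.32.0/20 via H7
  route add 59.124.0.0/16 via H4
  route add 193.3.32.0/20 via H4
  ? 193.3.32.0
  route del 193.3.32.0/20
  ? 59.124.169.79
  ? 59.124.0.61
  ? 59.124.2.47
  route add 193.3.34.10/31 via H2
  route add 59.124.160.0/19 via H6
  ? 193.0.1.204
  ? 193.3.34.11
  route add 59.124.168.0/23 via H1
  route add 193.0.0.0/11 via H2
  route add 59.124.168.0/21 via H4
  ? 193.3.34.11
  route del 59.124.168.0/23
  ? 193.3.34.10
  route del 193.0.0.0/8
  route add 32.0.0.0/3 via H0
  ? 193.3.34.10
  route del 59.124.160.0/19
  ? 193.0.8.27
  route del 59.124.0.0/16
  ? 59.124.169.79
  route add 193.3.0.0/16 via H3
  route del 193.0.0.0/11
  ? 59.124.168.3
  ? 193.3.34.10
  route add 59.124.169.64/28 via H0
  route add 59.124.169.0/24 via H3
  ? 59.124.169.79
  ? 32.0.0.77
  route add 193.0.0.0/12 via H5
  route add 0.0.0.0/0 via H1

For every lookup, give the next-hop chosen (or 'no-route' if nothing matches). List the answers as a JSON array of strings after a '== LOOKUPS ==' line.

Process each operation:
  + 59.124.0.0/16 (H0) depth=16
  - 59.124.0.0/16 clear@16
  + 59.124.169.79/32 (H6) depth=32
  + 193.0.0.0/8 (H2) depth=8
  + 193.3.32.0/20 (H7) depth=20
  + 59.124.0.0/16 (H4) depth=16
  + 193.3.32.0/20 (H4) depth=20
  ? 193.3.32.0  path d0:-→d1:-→d2:-→d3:-→d4:-→d5:-→d6:-→d7:-→d8:H2→d9:-→d10:-→d11:-→d12:-→d13:-→d14:-→d15:-→d16:-→d17:-→d18:-→d19:-→d20:H4  best=H4
  - 193.3.32.0/20 clear@20
  ? 59.124.169.79  path d0:-→d1:-→d2:-→d3:-→d4:-→d5:-→d6:-→d7:-→d8:-→d9:-→d10:-→d11:-→d12:-→d13:-→d14:-→d15:-→d16:H4→d17:-→d18:-→d19:-→d20:-→d21:-→d22:-→d23:-→d24:-→d25:-→d26:-→d27:-→d28:-→d29:-→d30:-→d31:-→d32:H6  best=H6
  ? 59.124.0.61  path d0:-→d1:-→d2:-→d3:-→d4:-→d5:-→d6:-→d7:-→d8:-→d9:-→d10:-→d11:-→d12:-→d13:-→d14:-→d15:-→d16:H4  best=H4
  ? 59.124.2.47  path d0:-→d1:-→d2:-→d3:-→d4:-→d5:-→d6:-→d7:-→d8:-→d9:-→d10:-→d11:-→d12:-→d13:-→d14:-→d15:-→d16:H4  best=H4
  + 193.3.34.10/31 (H2) depth=31
  + 59.124.160.0/19 (H6) depth=19
  ? 193.0.1.204  path d0:-→d1:-→d2:-→d3:-→d4:-→d5:-→d6:-→d7:-→d8:H2→d9:-→d10:-→d11:-→d12:-→d13:-→d14:-  best=H2
  ? 193.3.34.11  path d0:-→d1:-→d2:-→d3:-→d4:-→d5:-→d6:-→d7:-→d8:H2→d9:-→d10:-→d11:-→d12:-→d13:-→d14:-→d15:-→d16:-→d17:-→d18:-→d19:-→d20:-→d21:-→d22:-→d23:-→d24:-→d25:-→d26:-→d27:-→d28:-→d29:-→d30:-→d31:H2  best=H2
  + 59.124.168.0/23 (H1) depth=23
  + 193.0.0.0/11 (H2) depth=11
  + 59.124.168.0/21 (H4) depth=21
  ? 193.3.34.11  path d0:-→d1:-→d2:-→d3:-→d4:-→d5:-→d6:-→d7:-→d8:H2→d9:-→d10:-→d11:H2→d12:-→d13:-→d14:-→d15:-→d16:-→d17:-→d18:-→d19:-→d20:-→d21:-→d22:-→d23:-→d24:-→d25:-→d26:-→d27:-→d28:-→d29:-→d30:-→d31:H2  best=H2
  - 59.124.168.0/23 clear@23
  ? 193.3.34.10  path d0:-→d1:-→d2:-→d3:-→d4:-→d5:-→d6:-→d7:-→d8:H2→d9:-→d10:-→d11:H2→d12:-→d13:-→d14:-→d15:-→d16:-→d17:-→d18:-→d19:-→d20:-→d21:-→d22:-→d23:-→d24:-→d25:-→d26:-→d27:-→d28:-→d29:-→d30:-→d31:H2  best=H2
  - 193.0.0.0/8 clear@8
  + 32.0.0.0/3 (H0) depth=3
  ? 193.3.34.10  path d0:-→d1:-→d2:-→d3:-→d4:-→d5:-→d6:-→d7:-→d8:-→d9:-→d10:-→d11:H2→d12:-→d13:-→d14:-→d15:-→d16:-→d17:-→d18:-→d19:-→d20:-→d21:-→d22:-→d23:-→d24:-→d25:-→d26:-→d27:-→d28:-→d29:-→d30:-→d31:H2  best=H2
  - 59.124.160.0/19 clear@19
  ? 193.0.8.27  path d0:-→d1:-→d2:-→d3:-→d4:-→d5:-→d6:-→d7:-→d8:-→d9:-→d10:-→d11:H2→d12:-→d13:-→d14:-  best=H2
  - 59.124.0.0/16 clear@16
  ? 59.124.169.79  path d0:-→d1:-→d2:-→d3:H0→d4:-→d5:-→d6:-→d7:-→d8:-→d9:-→d10:-→d11:-→d12:-→d13:-→d14:-→d15:-→d16:-→d17:-→d18:-→d19:-→d20:-→d21:H4→d22:-→d23:-→d24:-→d25:-→d26:-→d27:-→d28:-→d29:-→d30:-→d31:-→d32:H6  best=H6
  + 193.3.0.0/16 (H3) depth=16
  - 193.0.0.0/11 clear@11
  ? 59.124.168.3  path d0:-→d1:-→d2:-→d3:H0→d4:-→d5:-→d6:-→d7:-→d8:-→d9:-→d10:-→d11:-→d12:-→d13:-→d14:-→d15:-→d16:-→d17:-→d18:-→d19:-→d20:-→d21:H4→d22:-→d23:-  best=H4
  ? 193.3.34.10  path d0:-→d1:-→d2:-→d3:-→d4:-→d5:-→d6:-→d7:-→d8:-→d9:-→d10:-→d11:-→d12:-→d13:-→d14:-→d15:-→d16:H3→d17:-→d18:-→d19:-→d20:-→d21:-→d22:-→d23:-→d24:-→d25:-→d26:-→d27:-→d28:-→d29:-→d30:-→d31:H2  best=H2
  + 59.124.169.64/28 (H0) depth=28
  + 59.124.169.0/24 (H3) depth=24
  ? 59.124.169.79  path d0:-→d1:-→d2:-→d3:H0→d4:-→d5:-→d6:-→d7:-→d8:-→d9:-→d10:-→d11:-→d12:-→d13:-→d14:-→d15:-→d16:-→d17:-→d18:-→d19:-→d20:-→d21:H4→d22:-→d23:-→d24:H3→d25:-→d26:-→d27:-→d28:H0→d29:-→d30:-→d31:-→d32:H6  best=H6
  ? 32.0.0.77  path d0:-→d1:-→d2:-→d3:H0  best=H0
  + 193.0.0.0/12 (H5) depth=12
  + 0.0.0.0/0 (H1) depth=0

== LOOKUPS ==
["H4","H6","H4","H4","H2","H2","H2","H2","H2","H2","H6","H4","H2","H6","H0"]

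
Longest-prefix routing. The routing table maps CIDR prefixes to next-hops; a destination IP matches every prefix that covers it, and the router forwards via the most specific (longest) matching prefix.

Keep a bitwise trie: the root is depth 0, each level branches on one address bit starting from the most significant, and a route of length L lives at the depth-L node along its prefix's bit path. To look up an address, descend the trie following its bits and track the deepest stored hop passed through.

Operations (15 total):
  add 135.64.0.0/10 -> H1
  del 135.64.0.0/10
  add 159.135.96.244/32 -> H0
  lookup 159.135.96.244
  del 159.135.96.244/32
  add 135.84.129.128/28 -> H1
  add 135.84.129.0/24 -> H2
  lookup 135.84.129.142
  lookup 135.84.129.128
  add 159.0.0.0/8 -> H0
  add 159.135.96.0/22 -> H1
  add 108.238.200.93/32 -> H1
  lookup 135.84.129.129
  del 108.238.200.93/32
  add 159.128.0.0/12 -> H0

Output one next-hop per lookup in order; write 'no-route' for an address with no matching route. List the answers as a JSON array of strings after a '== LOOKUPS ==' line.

Trace:
  + 135.64.0.0/10 (H1) depth=10
  - 135.64.0.0/10 clear@10
  + 159.135.96.244/32 (H0) depth=32
  ? 159.135.96.244  path d0:-→d1:-→d2:-→d3:-→d4:-→d5:-→d6:-→d7:-→d8:-→d9:-→d10:-→d11:-→d12:-→d13:-→d14:-→d15:-→d16:-→d17:-→d18:-→d19:-→d20:-→d21:-→d22:-→d23:-→d24:-→d25:-→d26:-→d27:-→d28:-→d29:-→d30:-→d31:-→d32:H0  best=H0
  - 159.135.96.244/32 clear@32
  + 135.84.129.128/28 (H1) depth=28
  + 135.84.129.0/24 (H2) depth=24
  ? 135.84.129.142  path d0:-→d1:-→d2:-→d3:-→d4:-→d5:-→d6:-→d7:-→d8:-→d9:-→d10:-→d11:-→d12:-→d13:-→d14:-→d15:-→d16:-→d17:-→d18:-→d19:-→d20:-→d21:-→d22:-→d23:-→d24:H2→d25:-→d26:-→d27:-→d28:H1  best=H1
  ? 135.84.129.128  path d0:-→d1:-→d2:-→d3:-→d4:-→d5:-→d6:-→d7:-→d8:-→d9:-→d10:-→d11:-→d12:-→d13:-→d14:-→d15:-→d16:-→d17:-→d18:-→d19:-→d20:-→d21:-→d22:-→d23:-→d24:H2→d25:-→d26:-→d27:-→d28:H1  best=H1
  + 159.0.0.0/8 (H0) depth=8
  + 159.135.96.0/22 (H1) depth=22
  + 108.238.200.93/32 (H1) depth=32
  ? 135.84.129.129  path d0:-→d1:-→d2:-→d3:-→d4:-→d5:-→d6:-→d7:-→d8:-→d9:-→d10:-→d11:-→d12:-→d13:-→d14:-→d15:-→d16:-→d17:-→d18:-→d19:-→d20:-→d21:-→d22:-→d23:-→d24:H2→d25:-→d26:-→d27:-→d28:H1  best=H1
  - 108.238.200.93/32 clear@32
  + 159.128.0.0/12 (H0) depth=12

== LOOKUPS ==
["H0","H1","H1","H1"]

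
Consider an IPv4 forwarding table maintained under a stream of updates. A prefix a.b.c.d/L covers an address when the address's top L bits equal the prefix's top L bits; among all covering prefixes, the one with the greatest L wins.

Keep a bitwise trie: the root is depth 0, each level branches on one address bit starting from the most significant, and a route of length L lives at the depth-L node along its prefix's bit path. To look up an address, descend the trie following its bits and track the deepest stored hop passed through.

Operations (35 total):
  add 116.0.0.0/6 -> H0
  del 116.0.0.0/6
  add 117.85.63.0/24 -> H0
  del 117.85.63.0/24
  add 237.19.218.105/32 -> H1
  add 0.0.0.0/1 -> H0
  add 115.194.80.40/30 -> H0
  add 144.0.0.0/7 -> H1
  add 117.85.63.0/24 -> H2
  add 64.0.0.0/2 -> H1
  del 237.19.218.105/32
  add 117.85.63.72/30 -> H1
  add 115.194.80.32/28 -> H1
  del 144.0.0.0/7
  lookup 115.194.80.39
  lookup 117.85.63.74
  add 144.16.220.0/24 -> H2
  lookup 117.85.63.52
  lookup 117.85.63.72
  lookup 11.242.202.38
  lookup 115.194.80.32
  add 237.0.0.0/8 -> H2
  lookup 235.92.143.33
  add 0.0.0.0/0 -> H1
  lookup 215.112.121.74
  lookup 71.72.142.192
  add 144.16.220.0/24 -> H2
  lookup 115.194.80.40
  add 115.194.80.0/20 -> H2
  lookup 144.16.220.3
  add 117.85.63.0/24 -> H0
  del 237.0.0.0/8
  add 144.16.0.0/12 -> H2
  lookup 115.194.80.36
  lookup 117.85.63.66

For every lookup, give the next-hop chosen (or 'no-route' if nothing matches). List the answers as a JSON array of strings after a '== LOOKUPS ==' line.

Trace:
  add 116.0.0.0/6 -> H0 at depth 6
  del 116.0.0.0/6 (clear depth 6)
  add 117.85.63.0/24 -> H0 at depth 24
  del 117.85.63.0/24 (clear depth 24)
  add 237.19.218.105/32 -> H1 at depth 32
  add 0.0.0.0/1 -> H0 at depth 1
  add 115.194.80.40/30 -> H0 at depth 30
  add 144.0.0.0/7 -> H1 at depth 7
  add 117.85.63.0/24 -> H2 at depth 24
  add 64.0.0.0/2 -> H1 at depth 2
  del 237.19.218.105/32 (clear depth 32)
  add 117.85.63.72/30 -> H1 at depth 30
  add 115.194.80.32/28 -> H1 at depth 28
  del 144.0.0.0/7 (clear depth 7)
  Q 115.194.80.39: descend 0111001111000010010100000010 ; hops seen [H0,H1,H1] ; pick H1
  Q 117.85.63.74: descend 011101010101010100111111010010 ; hops seen [H0,H1,H2,H1] ; pick H1
  add 144.16.220.0/24 -> H2 at depth 24
  Q 117.85.63.52: descend 0111010101010101001111110 ; hops seen [H0,H1,H2] ; pick H2
  Q 117.85.63.72: descend 011101010101010100111111010010 ; hops seen [H0,H1,H2,H1] ; pick H1
  Q 11.242.202.38: descend 0 ; hops seen [H0] ; pick H0
  Q 115.194.80.32: descend 0111001111000010010100000010 ; hops seen [H0,H1,H1] ; pick H1
  add 237.0.0.0/8 -> H2 at depth 8
  Q 235.92.143.33: descend 11101 ; hops seen [∅] ; pick no-route
  add 0.0.0.0/0 -> H1 at depth 0
  Q 215.112.121.74: descend 11 ; hops seen [H1] ; pick H1
  Q 71.72.142.192: descend 01 ; hops seen [H1,H0,H1] ; pick H1
  add 144.16.220.0/24 -> H2 at depth 24
  Q 115.194.80.40: descend 011100111100001001010000001010 ; hops seen [H1,H0,H1,H1,H0] ; pick H0
  add 115.194.80.0/20 -> H2 at depth 20
  Q 144.16.220.3: descend 100100000001000011011100 ; hops seen [H1,H2] ; pick H2
  add 117.85.63.0/24 -> H0 at depth 24
  del 237.0.0.0/8 (clear depth 8)
  add 144.16.0.0/12 -> H2 at depth 12
  Q 115.194.80.36: descend 0111001111000010010100000010 ; hops seen [H1,H0,H1,H2,H1] ; pick H1
  Q 117.85.63.66: descend 0111010101010101001111110100 ; hops seen [H1,H0,H1,H0] ; pick H0

== LOOKUPS ==
["H1","H1","H2","H1","H0","H1","no-route","H1","H1","H0","H2","H1","H0"]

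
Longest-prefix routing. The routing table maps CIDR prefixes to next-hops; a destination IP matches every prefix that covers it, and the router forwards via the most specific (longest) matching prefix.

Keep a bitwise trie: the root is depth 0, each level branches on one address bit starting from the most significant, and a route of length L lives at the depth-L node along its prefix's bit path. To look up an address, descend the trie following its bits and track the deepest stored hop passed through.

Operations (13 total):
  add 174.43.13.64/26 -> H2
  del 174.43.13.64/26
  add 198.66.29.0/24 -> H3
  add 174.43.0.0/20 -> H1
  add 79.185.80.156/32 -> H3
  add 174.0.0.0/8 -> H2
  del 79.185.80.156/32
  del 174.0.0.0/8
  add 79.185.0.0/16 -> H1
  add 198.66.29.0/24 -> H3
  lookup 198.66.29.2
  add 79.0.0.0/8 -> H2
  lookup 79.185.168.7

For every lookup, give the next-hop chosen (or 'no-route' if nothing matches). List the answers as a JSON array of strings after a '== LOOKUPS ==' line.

Apply in order:
  + 174.43.13.64/26 (H2) depth=26
  del 174.43.13.64/26 (clear depth 26)
  + 198.66.29.0/24 (H3) depth=24
  + 174.43.0.0/20 (H1) depth=20
  + 79.185.80.156/32 (H3) depth=32
  + 174.0.0.0/8 (H2) depth=8
  del 79.185.80.156/32 (clear depth 32)
  del 174.0.0.0/8 (clear depth 8)
  + 79.185.0.0/16 (H1) depth=16
  + 198.66.29.0/24 (H3) depth=24
  Q 198.66.29.2: descend 110001100100001000011101 ; hops seen [H3] ; pick H3
  + 79.0.0.0/8 (H2) depth=8
  Q 79.185.168.7: descend 0100111110111001 ; hops seen [H2,H1] ; pick H1

== LOOKUPS ==
["H3","H1"]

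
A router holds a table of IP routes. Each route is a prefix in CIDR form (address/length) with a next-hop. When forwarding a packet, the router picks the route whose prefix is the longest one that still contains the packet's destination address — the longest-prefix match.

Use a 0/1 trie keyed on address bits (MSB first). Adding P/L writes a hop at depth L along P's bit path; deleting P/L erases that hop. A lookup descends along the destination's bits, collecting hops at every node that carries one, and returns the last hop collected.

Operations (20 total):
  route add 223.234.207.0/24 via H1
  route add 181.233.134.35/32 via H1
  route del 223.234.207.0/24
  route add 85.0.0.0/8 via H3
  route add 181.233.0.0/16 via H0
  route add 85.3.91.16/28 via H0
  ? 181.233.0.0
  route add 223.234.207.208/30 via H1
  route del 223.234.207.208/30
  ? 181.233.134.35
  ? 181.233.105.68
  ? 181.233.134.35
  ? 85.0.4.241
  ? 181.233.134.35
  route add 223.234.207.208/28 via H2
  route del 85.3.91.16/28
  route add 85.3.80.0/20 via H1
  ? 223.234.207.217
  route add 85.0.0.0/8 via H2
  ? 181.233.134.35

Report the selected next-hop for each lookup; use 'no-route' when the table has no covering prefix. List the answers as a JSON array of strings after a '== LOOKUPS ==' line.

Trace:
  + 223.234.207.0/24 (H1) depth=24
  + 181.233.134.35/32 (H1) depth=32
  - 223.234.207.0/24 clear@24
  + 85.0.0.0/8 (H3) depth=8
  + 181.233.0.0/16 (H0) depth=16
  + 85.3.91.16/28 (H0) depth=28
  lookup 181.233.0.0: bits 1011010111101001 walk d0:-→d1:-→d2:-→d3:-→d4:-→d5:-→d6:-→d7:-→d8:-→d9:-→d10:-→d11:-→d12:-→d13:-→d14:-→d15:-→d16:H0 -> H0
  + 223.234.207.208/30 (H1) depth=30
  - 223.234.207.208/30 clear@30
  lookup 181.233.134.35: bits 10110101111010011000011000100011 walk d0:-→d1:-→d2:-→d3:-→d4:-→d5:-→d6:-→d7:-→d8:-→d9:-→d10:-→d11:-→d12:-→d13:-→d14:-→d15:-→d16:H0→d17:-→d18:-→d19:-→d20:-→d21:-→d22:-→d23:-→d24:-→d25:-→d26:-→d27:-→d28:-→d29:-→d30:-→d31:-→d32:H1 -> H1
  lookup 181.233.105.68: bits 1011010111101001 walk d0:-→d1:-→d2:-→d3:-→d4:-→d5:-→d6:-→d7:-→d8:-→d9:-→d10:-→d11:-→d12:-→d13:-→d14:-→d15:-→d16:H0 -> H0
  lookup 181.233.134.35: bits 10110101111010011000011000100011 walk d0:-→d1:-→d2:-→d3:-→d4:-→d5:-→d6:-→d7:-→d8:-→d9:-→d10:-→d11:-→d12:-→d13:-→d14:-→d15:-→d16:H0→d17:-→d18:-→d19:-→d20:-→d21:-→d22:-→d23:-→d24:-→d25:-→d26:-→d27:-→d28:-→d29:-→d30:-→d31:-→d32:H1 -> H1
  lookup 85.0.4.241: bits 01010101000000 walk d0:-→d1:-→d2:-→d3:-→d4:-→d5:-→d6:-→d7:-→d8:H3→d9:-→d10:-→d11:-→d12:-→d13:-→d14:- -> H3
  lookup 181.233.134.35: bits 10110101111010011000011000100011 walk d0:-→d1:-→d2:-→d3:-→d4:-→d5:-→d6:-→d7:-→d8:-→d9:-→d10:-→d11:-→d12:-→d13:-→d14:-→d15:-→d16:H0→d17:-→d18:-→d19:-→d20:-→d21:-→d22:-→d23:-→d24:-→d25:-→d26:-→d27:-→d28:-→d29:-→d30:-→d31:-→d32:H1 -> H1
  + 223.234.207.208/28 (H2) depth=28
  - 85.3.91.16/28 clear@28
  + 85.3.80.0/20 (H1) depth=20
  lookup 223.234.207.217: bits 1101111111101010110011111101 walk d0:-→d1:-→d2:-→d3:-→d4:-→d5:-→d6:-→d7:-→d8:-→d9:-→d10:-→d11:-→d12:-→d13:-→d14:-→d15:-→d16:-→d17:-→d18:-→d19:-→d20:-→d21:-→d22:-→d23:-→d24:-→d25:-→d26:-→d27:-→d28:H2 -> H2
  + 85.0.0.0/8 (H2) depth=8
  lookup 181.233.134.35: bits 10110101111010011000011000100011 walk d0:-→d1:-→d2:-→d3:-→d4:-→d5:-→d6:-→d7:-→d8:-→d9:-→d10:-→d11:-→d12:-→d13:-→d14:-→d15:-→d16:H0→d17:-→d18:-→d19:-→d20:-→d21:-→d22:-→d23:-→d24:-→d25:-→d26:-→d27:-→d28:-→d29:-→d30:-→d31:-→d32:H1 -> H1

== LOOKUPS ==
["H0","H1","H0","H1","H3","H1","H2","H1"]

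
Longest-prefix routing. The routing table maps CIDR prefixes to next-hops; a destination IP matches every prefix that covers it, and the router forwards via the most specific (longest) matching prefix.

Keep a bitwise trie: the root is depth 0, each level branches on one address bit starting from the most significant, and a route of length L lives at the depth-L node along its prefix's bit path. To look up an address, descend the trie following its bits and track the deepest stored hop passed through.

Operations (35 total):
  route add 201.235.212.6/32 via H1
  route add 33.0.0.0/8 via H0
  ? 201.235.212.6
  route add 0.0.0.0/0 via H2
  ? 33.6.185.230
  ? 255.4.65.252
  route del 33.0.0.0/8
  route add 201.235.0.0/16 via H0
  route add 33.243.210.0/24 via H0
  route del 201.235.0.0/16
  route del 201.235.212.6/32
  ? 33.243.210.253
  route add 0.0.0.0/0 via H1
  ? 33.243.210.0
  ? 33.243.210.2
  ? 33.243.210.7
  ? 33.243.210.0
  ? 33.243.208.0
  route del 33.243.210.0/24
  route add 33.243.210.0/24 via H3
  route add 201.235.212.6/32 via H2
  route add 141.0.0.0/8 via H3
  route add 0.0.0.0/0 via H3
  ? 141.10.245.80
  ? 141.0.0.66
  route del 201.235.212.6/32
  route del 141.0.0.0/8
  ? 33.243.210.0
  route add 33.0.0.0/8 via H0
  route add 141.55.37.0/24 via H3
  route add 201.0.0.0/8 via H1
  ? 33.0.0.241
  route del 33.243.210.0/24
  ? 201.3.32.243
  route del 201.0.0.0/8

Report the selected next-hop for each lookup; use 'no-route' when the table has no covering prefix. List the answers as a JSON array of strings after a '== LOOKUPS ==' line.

Trace:
  + 201.235.212.6/32 (H1) depth=32
  + 33.0.0.0/8 (H0) depth=8
  ? 201.235.212.6  path d0:-→d1:-→d2:-→d3:-→d4:-→d5:-→d6:-→d7:-→d8:-→d9:-→d10:-→d11:-→d12:-→d13:-→d14:-→d15:-→d16:-→d17:-→d18:-→d19:-→d20:-→d21:-→d22:-→d23:-→d24:-→d25:-→d26:-→d27:-→d28:-→d29:-→d30:-→d31:-→d32:H1  best=H1
  + 0.0.0.0/0 (H2) depth=0
  ? 33.6.185.230  path d0:H2→d1:-→d2:-→d3:-→d4:-→d5:-→d6:-→d7:-→d8:H0  best=H0
  ? 255.4.65.252  path d0:H2→d1:-→d2:-  best=H2
  - 33.0.0.0/8 clear@8
  + 201.235.0.0/16 (H0) depth=16
  + 33.243.210.0/24 (H0) depth=24
  - 201.235.0.0/16 clear@16
  - 201.235.212.6/32 clear@32
  ? 33.243.210.253  path d0:H2→d1:-→d2:-→d3:-→d4:-→d5:-→d6:-→d7:-→d8:-→d9:-→d10:-→d11:-→d12:-→d13:-→d14:-→d15:-→d16:-→d17:-→d18:-→d19:-→d20:-→d21:-→d22:-→d23:-→d24:H0  best=H0
  + 0.0.0.0/0 (H1) depth=0
  ? 33.243.210.0  path d0:H1→d1:-→d2:-→d3:-→d4:-→d5:-→d6:-→d7:-→d8:-→d9:-→d10:-→d11:-→d12:-→d13:-→d14:-→d15:-→d16:-→d17:-→d18:-→d19:-→d20:-→d21:-→d22:-→d23:-→d24:H0  best=H0
  ? 33.243.210.2  path d0:H1→d1:-→d2:-→d3:-→d4:-→d5:-→d6:-→d7:-→d8:-→d9:-→d10:-→d11:-→d12:-→d13:-→d14:-→d15:-→d16:-→d17:-→d18:-→d19:-→d20:-→d21:-→d22:-→d23:-→d24:H0  best=H0
  ? 33.243.210.7  path d0:H1→d1:-→d2:-→d3:-→d4:-→d5:-→d6:-→d7:-→d8:-→d9:-→d10:-→d11:-→d12:-→d13:-→d14:-→d15:-→d16:-→d17:-→d18:-→d19:-→d20:-→d21:-→d22:-→d23:-→d24:H0  best=H0
  ? 33.243.210.0  path d0:H1→d1:-→d2:-→d3:-→d4:-→d5:-→d6:-→d7:-→d8:-→d9:-→d10:-→d11:-→d12:-→d13:-→d14:-→d15:-→d16:-→d17:-→d18:-→d19:-→d20:-→d21:-→d22:-→d23:-→d24:H0  best=H0
  ? 33.243.208.0  path d0:H1→d1:-→d2:-→d3:-→d4:-→d5:-→d6:-→d7:-→d8:-→d9:-→d10:-→d11:-→d12:-→d13:-→d14:-→d15:-→d16:-→d17:-→d18:-→d19:-→d20:-→d21:-→d22:-  best=H1
  - 33.243.210.0/24 clear@24
  + 33.243.210.0/24 (H3) depth=24
  + 201.235.212.6/32 (H2) depth=32
  + 141.0.0.0/8 (H3) depth=8
  + 0.0.0.0/0 (H3) depth=0
  ? 141.10.245.80  path d0:H3→d1:-→d2:-→d3:-→d4:-→d5:-→d6:-→d7:-→d8:H3  best=H3
  ? 141.0.0.66  path d0:H3→d1:-→d2:-→d3:-→d4:-→d5:-→d6:-→d7:-→d8:H3  best=H3
  - 201.235.212.6/32 clear@32
  - 141.0.0.0/8 clear@8
  ? 33.243.210.0  path d0:H3→d1:-→d2:-→d3:-→d4:-→d5:-→d6:-→d7:-→d8:-→d9:-→d10:-→d11:-→d12:-→d13:-→d14:-→d15:-→d16:-→d17:-→d18:-→d19:-→d20:-→d21:-→d22:-→d23:-→d24:H3  best=H3
  + 33.0.0.0/8 (H0) depth=8
  + 141.55.37.0/24 (H3) depth=24
  + 201.0.0.0/8 (H1) depth=8
  ? 33.0.0.241  path d0:H3→d1:-→d2:-→d3:-→d4:-→d5:-→d6:-→d7:-→d8:H0  best=H0
  - 33.243.210.0/24 clear@24
  ? 201.3.32.243  path d0:H3→d1:-→d2:-→d3:-→d4:-→d5:-→d6:-→d7:-→d8:H1  best=H1
  - 201.0.0.0/8 clear@8

== LOOKUPS ==
["H1","H0","H2","H0","H0","H0","H0","H0","H1","H3","H3","H3","H0","H1"]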